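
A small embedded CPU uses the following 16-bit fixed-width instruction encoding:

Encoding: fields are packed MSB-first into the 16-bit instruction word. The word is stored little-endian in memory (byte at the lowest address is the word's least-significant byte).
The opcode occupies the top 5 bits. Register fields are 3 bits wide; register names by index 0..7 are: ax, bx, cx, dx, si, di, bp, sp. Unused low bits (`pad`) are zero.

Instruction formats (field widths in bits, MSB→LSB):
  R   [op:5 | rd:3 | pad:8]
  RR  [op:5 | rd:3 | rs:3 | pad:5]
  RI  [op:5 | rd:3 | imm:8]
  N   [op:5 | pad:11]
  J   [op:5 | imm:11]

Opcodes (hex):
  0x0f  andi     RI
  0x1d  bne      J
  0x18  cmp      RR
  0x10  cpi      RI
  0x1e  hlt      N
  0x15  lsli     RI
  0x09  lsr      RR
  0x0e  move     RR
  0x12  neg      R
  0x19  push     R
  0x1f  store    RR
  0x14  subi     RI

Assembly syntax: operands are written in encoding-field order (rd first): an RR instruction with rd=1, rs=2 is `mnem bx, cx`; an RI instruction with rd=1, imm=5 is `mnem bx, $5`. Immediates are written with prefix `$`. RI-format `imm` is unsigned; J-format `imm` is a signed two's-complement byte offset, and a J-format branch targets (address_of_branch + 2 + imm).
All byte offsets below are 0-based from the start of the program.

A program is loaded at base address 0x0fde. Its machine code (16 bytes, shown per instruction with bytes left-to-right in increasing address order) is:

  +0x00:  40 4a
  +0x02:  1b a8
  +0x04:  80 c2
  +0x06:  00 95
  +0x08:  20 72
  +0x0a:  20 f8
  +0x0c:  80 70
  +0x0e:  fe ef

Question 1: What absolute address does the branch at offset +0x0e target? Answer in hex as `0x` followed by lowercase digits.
0x0fec

@+0e  little-endian(fe ef) = 0xeffe
  opcode bits[15:11]=0x1d: bne/J
  imm@[10:0]=0x7fe (s11→-2) ⇒ $-2
  target = base 0x0fde + off 0x0e + 2 + imm -2 = 0x0fec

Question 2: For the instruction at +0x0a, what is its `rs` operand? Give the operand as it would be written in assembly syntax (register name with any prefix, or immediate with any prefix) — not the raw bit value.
bx

+0x0a: 20 f8 ⇒ word 0xf820 (little)
  op=0xf820>>11=0x1f ⇒ store (RR)
  rd@[10:8]=0x0 ⇒ ax
  rs@[7:5]=0x1 ⇒ bx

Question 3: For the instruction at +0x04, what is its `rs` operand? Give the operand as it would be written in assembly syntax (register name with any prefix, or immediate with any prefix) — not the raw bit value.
@+04  little-endian(80 c2) = 0xc280
  top 5b → 0x18 → cmp [RR]
  rd@[10:8]=0x2 ⇒ cx
  rs@[7:5]=0x4 ⇒ si

si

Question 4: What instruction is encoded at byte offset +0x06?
neg di

@+06  little-endian(00 95) = 0x9500
  op=0x9500>>11=0x12 ⇒ neg (R)
  rd: (w>>8)&0x7=0x5 → di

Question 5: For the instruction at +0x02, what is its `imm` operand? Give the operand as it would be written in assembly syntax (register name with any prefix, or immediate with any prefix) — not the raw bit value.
$27

off 0x02: read 1b a8 as little → 0xa81b
  top 5b → 0x15 → lsli [RI]
  [10:8] rd=0 = ax
  [7:0] imm=27 = $27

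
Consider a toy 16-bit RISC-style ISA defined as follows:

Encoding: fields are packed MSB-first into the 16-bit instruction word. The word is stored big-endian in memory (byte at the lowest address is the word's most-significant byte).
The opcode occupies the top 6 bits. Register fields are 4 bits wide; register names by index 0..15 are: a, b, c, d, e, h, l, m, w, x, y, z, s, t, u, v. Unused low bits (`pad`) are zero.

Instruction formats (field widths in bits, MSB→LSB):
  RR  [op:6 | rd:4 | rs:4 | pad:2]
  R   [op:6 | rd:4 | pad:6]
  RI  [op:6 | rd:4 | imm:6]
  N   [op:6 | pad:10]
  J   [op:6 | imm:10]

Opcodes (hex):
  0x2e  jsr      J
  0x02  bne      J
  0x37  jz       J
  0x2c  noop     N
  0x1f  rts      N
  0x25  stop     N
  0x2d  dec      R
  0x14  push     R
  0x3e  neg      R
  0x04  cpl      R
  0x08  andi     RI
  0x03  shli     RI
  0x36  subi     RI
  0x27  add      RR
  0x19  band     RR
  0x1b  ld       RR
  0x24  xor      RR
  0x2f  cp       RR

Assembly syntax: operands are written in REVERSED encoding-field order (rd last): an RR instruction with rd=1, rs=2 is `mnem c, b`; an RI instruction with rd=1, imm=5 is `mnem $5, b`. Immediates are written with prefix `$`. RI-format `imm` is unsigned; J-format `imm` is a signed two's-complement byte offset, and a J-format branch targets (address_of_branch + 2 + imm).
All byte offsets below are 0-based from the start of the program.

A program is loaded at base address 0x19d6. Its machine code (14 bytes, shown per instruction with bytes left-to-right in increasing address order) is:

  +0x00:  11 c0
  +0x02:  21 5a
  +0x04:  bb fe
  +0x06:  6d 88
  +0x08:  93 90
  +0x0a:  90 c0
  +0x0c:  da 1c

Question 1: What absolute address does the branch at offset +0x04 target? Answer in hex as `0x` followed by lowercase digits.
0x19da

[04] bb fe → 0xbbfe
  top 6b → 0x2e → jsr [J]
  imm: (w>>0)&0x3ff=0x3fe (s10→-2) → $-2
  target = base 0x19d6 + off 0x04 + 2 + imm -2 = 0x19da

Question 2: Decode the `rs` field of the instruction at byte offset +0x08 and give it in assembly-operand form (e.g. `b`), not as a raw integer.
off 0x08: read 93 90 as big → 0x9390
  top 6b → 0x24 → xor [RR]
  [9:6] rd=14 = u
  [5:2] rs=4 = e

e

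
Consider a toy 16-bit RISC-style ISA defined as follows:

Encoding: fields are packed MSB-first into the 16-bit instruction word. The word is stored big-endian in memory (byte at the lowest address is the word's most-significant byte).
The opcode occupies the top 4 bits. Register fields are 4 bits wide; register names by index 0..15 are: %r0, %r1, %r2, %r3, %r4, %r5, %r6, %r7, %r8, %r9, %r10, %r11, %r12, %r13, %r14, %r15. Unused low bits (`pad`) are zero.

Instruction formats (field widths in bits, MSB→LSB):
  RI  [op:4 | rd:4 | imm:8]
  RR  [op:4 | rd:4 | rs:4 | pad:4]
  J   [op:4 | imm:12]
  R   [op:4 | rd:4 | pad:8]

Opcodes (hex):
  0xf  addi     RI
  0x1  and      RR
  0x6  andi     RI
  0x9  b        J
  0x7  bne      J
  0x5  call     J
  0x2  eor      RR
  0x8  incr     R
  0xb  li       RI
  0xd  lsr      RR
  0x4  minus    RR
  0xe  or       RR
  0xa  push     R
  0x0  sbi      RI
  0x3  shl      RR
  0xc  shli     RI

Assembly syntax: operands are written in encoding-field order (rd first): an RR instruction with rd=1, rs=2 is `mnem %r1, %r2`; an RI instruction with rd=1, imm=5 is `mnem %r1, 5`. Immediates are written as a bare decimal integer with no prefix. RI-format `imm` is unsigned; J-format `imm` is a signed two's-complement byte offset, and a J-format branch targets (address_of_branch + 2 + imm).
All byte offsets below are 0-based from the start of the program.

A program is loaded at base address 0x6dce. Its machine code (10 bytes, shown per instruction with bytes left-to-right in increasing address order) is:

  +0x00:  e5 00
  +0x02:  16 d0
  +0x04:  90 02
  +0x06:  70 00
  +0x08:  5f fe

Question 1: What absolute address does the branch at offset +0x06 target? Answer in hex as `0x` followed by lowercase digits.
0x6dd6

+0x06: 70 00 ⇒ word 0x7000 (big)
  opcode bits[15:12]=0x7: bne/J
  imm: (w>>0)&0xfff=0x0 → 0
  target = base 0x6dce + off 0x06 + 2 + imm 0 = 0x6dd6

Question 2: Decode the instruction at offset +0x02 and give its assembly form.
and %r6, %r13

+0x02: 16 d0 ⇒ word 0x16d0 (big)
  top 4b → 0x1 → and [RR]
  rd@[11:8]=0x6 ⇒ %r6
  rs@[7:4]=0xd ⇒ %r13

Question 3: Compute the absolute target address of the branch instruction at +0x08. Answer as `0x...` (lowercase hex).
0x6dd6

+0x08: 5f fe ⇒ word 0x5ffe (big)
  top 4b → 0x5 → call [J]
  imm: (w>>0)&0xfff=0xffe (s12→-2) → -2
  target = base 0x6dce + off 0x08 + 2 + imm -2 = 0x6dd6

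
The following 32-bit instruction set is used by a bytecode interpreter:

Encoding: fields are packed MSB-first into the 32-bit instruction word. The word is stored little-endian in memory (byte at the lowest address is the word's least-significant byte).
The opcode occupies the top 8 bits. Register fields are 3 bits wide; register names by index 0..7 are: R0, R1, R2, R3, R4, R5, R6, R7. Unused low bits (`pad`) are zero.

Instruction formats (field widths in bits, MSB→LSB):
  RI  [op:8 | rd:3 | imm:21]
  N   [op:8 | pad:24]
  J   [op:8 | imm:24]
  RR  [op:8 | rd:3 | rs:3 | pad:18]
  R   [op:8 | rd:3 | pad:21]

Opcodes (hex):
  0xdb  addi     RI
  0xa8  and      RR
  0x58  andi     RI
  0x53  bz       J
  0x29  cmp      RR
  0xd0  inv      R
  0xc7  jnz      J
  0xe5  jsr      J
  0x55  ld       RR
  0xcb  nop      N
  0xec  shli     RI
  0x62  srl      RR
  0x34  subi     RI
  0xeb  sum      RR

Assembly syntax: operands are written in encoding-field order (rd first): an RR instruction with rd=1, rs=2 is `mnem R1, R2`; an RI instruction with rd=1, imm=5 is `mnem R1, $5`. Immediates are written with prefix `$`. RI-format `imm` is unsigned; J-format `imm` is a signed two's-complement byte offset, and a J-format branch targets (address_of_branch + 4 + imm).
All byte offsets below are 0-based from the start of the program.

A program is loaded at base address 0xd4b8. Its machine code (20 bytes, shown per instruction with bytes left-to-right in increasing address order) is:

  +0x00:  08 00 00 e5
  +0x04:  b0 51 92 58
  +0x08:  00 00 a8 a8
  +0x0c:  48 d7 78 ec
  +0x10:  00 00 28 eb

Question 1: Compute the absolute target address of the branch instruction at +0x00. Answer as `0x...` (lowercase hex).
off 0x00: read 08 00 00 e5 as little → 0xe5000008
  opcode bits[31:24]=0xe5: jsr/J
  imm: (w>>0)&0xffffff=0x8 → $8
  target = base 0xd4b8 + off 0x00 + 4 + imm 8 = 0xd4c4

0xd4c4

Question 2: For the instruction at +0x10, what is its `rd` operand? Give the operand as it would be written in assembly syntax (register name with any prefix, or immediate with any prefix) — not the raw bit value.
R1

off 0x10: read 00 00 28 eb as little → 0xeb280000
  opcode bits[31:24]=0xeb: sum/RR
  rd: (w>>21)&0x7=0x1 → R1
  rs: (w>>18)&0x7=0x2 → R2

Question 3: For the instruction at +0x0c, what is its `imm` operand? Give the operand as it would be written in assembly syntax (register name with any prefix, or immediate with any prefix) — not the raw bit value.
+0x0c: 48 d7 78 ec ⇒ word 0xec78d748 (little)
  top 8b → 0xec → shli [RI]
  rd: (w>>21)&0x7=0x3 → R3
  imm: (w>>0)&0x1fffff=0x18d748 → $1627976

$1627976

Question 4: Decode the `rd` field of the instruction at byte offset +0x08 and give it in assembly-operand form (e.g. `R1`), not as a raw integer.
R5

[08] 00 00 a8 a8 → 0xa8a80000
  op=0xa8a80000>>24=0xa8 ⇒ and (RR)
  [23:21] rd=5 = R5
  [20:18] rs=2 = R2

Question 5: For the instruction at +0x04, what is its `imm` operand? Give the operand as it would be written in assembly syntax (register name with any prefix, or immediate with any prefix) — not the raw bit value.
$1200560

[04] b0 51 92 58 → 0x589251b0
  op=0x589251b0>>24=0x58 ⇒ andi (RI)
  rd: (w>>21)&0x7=0x4 → R4
  imm: (w>>0)&0x1fffff=0x1251b0 → $1200560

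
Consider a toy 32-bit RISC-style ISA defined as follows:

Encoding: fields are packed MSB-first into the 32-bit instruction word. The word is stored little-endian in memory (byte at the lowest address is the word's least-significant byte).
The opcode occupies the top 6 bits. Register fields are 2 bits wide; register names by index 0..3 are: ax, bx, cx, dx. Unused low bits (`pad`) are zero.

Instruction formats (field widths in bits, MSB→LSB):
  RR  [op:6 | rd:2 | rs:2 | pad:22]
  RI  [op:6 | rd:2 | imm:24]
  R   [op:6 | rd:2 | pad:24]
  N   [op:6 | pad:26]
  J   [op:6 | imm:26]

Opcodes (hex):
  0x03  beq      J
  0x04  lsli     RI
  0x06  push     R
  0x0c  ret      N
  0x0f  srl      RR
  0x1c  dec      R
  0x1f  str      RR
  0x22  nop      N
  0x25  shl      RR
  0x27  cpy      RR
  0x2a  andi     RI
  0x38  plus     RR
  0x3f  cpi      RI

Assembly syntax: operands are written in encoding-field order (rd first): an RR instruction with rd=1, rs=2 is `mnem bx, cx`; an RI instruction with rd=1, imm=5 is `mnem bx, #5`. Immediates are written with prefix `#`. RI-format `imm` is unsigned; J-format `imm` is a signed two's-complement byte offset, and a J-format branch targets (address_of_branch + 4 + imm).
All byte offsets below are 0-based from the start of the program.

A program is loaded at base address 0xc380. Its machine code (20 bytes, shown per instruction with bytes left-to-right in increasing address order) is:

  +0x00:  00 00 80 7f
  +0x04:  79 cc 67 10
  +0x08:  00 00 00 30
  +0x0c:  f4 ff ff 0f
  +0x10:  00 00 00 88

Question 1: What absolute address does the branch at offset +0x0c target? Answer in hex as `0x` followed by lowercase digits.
+0x0c: f4 ff ff 0f ⇒ word 0x0ffffff4 (little)
  opcode bits[31:26]=0x3: beq/J
  imm@[25:0]=0x3fffff4 (s26→-12) ⇒ #-12
  target = base 0xc380 + off 0x0c + 4 + imm -12 = 0xc384

0xc384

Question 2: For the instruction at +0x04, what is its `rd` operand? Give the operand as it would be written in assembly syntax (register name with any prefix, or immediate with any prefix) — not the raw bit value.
ax

@+04  little-endian(79 cc 67 10) = 0x1067cc79
  op=0x1067cc79>>26=0x4 ⇒ lsli (RI)
  rd: (w>>24)&0x3=0x0 → ax
  imm: (w>>0)&0xffffff=0x67cc79 → #6802553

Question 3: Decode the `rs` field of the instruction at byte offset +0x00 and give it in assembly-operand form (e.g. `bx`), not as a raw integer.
[00] 00 00 80 7f → 0x7f800000
  op=0x7f800000>>26=0x1f ⇒ str (RR)
  rd: (w>>24)&0x3=0x3 → dx
  rs: (w>>22)&0x3=0x2 → cx

cx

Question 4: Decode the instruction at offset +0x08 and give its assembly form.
[08] 00 00 00 30 → 0x30000000
  top 6b → 0xc → ret [N]

ret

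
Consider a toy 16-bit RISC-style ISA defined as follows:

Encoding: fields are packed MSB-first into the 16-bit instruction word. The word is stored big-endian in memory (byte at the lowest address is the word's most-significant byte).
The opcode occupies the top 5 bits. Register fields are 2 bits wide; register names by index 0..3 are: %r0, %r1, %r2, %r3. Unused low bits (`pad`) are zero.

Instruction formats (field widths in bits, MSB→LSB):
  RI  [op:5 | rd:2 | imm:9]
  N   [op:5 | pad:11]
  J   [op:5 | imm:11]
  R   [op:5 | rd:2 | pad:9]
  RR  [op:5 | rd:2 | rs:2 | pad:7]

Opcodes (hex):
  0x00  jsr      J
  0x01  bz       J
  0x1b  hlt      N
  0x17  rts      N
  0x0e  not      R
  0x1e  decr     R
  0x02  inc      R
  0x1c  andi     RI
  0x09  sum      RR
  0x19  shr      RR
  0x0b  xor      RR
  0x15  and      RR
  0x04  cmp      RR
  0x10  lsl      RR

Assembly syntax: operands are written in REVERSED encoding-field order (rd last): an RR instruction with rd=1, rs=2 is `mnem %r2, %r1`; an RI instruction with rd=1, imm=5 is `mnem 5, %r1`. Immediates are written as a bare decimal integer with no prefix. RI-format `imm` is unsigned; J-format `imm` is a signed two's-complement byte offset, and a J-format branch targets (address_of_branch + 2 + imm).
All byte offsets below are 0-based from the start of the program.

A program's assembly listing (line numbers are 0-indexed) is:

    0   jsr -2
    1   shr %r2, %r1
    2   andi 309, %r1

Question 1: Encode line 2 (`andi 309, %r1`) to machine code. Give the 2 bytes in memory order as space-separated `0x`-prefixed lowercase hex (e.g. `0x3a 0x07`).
0xe3 0x35

L2: andi op=0x1c:5|rd=1:2|imm=309:9 ⇒ 0xe335 ⇒ big e3 35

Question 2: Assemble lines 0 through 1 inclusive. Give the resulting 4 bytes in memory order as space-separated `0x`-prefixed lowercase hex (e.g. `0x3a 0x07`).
0x07 0xfe 0xcb 0x00

L0: jsr op=0x0:5|imm=-2:11 ⇒ 0x07fe ⇒ big 07 fe
L1: shr op=0x19:5|rd=1:2|rs=2:2|pad=0:7 ⇒ 0xcb00 ⇒ big cb 00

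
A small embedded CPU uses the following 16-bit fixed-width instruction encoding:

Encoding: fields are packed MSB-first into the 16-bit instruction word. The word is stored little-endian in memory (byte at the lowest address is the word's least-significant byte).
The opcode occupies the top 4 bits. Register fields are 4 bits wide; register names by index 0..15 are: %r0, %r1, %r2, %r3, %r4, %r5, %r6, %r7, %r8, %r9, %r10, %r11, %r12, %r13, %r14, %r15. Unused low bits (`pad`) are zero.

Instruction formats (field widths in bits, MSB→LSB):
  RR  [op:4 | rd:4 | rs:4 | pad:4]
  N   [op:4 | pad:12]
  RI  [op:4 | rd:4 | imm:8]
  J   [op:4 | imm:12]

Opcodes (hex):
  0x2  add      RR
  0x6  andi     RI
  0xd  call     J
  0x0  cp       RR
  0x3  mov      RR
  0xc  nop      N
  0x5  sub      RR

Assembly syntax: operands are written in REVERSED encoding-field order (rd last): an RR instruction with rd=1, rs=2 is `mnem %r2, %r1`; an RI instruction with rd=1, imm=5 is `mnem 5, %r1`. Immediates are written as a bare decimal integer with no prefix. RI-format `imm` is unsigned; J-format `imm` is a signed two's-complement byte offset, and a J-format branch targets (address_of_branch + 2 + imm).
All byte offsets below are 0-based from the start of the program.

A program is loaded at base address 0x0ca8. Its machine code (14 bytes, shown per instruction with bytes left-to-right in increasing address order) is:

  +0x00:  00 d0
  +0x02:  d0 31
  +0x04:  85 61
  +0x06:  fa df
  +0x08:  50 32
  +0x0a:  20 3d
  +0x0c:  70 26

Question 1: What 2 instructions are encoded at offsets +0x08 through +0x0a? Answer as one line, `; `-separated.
mov %r5, %r2; mov %r2, %r13

off 0x08: read 50 32 as little → 0x3250
  opcode bits[15:12]=0x3: mov/RR
  rd: (w>>8)&0xf=0x2 → %r2
  rs: (w>>4)&0xf=0x5 → %r5
off 0x0a: read 20 3d as little → 0x3d20
  opcode bits[15:12]=0x3: mov/RR
  rd: (w>>8)&0xf=0xd → %r13
  rs: (w>>4)&0xf=0x2 → %r2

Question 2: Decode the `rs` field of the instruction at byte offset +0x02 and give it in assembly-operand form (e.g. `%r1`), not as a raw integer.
@+02  little-endian(d0 31) = 0x31d0
  opcode bits[15:12]=0x3: mov/RR
  [11:8] rd=1 = %r1
  [7:4] rs=13 = %r13

%r13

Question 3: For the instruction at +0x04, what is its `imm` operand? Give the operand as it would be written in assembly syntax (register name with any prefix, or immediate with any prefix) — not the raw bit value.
133

+0x04: 85 61 ⇒ word 0x6185 (little)
  opcode bits[15:12]=0x6: andi/RI
  rd: (w>>8)&0xf=0x1 → %r1
  imm: (w>>0)&0xff=0x85 → 133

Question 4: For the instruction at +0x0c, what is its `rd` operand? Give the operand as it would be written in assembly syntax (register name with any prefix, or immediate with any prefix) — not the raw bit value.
@+0c  little-endian(70 26) = 0x2670
  top 4b → 0x2 → add [RR]
  [11:8] rd=6 = %r6
  [7:4] rs=7 = %r7

%r6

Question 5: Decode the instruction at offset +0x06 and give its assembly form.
[06] fa df → 0xdffa
  top 4b → 0xd → call [J]
  [11:0] imm=4090 (s12→-6) = -6

call -6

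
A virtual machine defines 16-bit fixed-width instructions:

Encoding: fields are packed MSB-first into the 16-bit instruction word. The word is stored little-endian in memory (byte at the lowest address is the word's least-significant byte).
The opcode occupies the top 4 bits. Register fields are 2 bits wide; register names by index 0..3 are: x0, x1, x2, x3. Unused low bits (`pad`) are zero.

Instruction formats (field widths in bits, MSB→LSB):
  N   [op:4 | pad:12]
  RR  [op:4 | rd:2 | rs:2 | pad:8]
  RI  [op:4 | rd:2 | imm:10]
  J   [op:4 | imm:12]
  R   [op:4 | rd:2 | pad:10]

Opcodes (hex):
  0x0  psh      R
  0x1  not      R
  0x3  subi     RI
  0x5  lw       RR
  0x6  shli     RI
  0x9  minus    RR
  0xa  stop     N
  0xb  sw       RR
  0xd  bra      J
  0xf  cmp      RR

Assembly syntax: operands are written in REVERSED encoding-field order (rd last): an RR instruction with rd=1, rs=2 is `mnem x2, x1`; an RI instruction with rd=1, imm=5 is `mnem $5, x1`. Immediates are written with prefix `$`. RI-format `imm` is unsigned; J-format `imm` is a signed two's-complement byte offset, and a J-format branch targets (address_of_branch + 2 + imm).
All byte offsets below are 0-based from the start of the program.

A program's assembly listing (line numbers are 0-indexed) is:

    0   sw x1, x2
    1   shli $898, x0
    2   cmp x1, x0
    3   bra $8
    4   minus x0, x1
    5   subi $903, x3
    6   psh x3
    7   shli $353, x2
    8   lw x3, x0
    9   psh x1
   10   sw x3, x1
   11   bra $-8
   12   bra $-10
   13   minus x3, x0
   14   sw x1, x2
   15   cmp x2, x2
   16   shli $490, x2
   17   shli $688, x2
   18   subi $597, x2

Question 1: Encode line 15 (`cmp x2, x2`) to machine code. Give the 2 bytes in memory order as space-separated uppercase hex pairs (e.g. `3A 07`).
line 15 (cmp): pack op=0xf:4|rd=2:2|rs=2:2|pad=0:8 = 0xfa00; little→ 00 fa

00 FA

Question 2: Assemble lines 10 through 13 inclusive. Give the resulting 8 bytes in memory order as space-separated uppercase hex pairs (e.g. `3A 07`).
line 10 (sw): pack op=0xb:4|rd=1:2|rs=3:2|pad=0:8 = 0xb700; little→ 00 b7
line 11 (bra): pack op=0xd:4|imm=-8:12 = 0xdff8; little→ f8 df
line 12 (bra): pack op=0xd:4|imm=-10:12 = 0xdff6; little→ f6 df
line 13 (minus): pack op=0x9:4|rd=0:2|rs=3:2|pad=0:8 = 0x9300; little→ 00 93

00 B7 F8 DF F6 DF 00 93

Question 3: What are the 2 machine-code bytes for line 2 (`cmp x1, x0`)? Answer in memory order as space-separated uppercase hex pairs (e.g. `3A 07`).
line 2 (cmp): pack op=0xf:4|rd=0:2|rs=1:2|pad=0:8 = 0xf100; little→ 00 f1

00 F1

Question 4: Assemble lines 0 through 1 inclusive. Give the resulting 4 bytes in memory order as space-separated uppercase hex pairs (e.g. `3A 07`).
00 B9 82 63

L0: sw op=0xb:4|rd=2:2|rs=1:2|pad=0:8 ⇒ 0xb900 ⇒ little 00 b9
L1: shli op=0x6:4|rd=0:2|imm=898:10 ⇒ 0x6382 ⇒ little 82 63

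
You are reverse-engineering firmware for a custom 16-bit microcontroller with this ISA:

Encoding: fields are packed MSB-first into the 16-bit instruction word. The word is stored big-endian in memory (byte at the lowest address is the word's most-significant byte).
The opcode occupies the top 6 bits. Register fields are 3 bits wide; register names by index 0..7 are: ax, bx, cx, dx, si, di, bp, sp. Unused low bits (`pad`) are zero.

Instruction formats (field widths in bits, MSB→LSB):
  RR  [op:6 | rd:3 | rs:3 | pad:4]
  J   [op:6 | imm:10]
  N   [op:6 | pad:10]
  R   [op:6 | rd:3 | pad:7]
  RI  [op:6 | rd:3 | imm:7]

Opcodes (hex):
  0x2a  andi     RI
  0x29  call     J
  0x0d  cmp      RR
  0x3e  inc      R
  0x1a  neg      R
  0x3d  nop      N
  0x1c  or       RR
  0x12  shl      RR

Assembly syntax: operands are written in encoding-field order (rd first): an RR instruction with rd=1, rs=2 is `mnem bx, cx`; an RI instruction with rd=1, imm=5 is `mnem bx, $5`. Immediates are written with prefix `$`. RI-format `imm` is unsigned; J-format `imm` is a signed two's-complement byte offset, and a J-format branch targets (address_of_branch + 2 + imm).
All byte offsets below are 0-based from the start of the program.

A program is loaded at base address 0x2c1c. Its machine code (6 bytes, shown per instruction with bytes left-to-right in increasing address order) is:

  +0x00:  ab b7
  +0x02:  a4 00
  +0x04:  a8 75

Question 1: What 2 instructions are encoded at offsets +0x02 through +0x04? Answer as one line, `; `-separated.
@+02  big-endian(a4 00) = 0xa400
  top 6b → 0x29 → call [J]
  [9:0] imm=0 = $0
@+04  big-endian(a8 75) = 0xa875
  top 6b → 0x2a → andi [RI]
  [9:7] rd=0 = ax
  [6:0] imm=117 = $117

call $0; andi ax, $117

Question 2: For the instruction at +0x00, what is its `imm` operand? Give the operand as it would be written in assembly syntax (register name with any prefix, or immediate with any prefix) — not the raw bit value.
[00] ab b7 → 0xabb7
  opcode bits[15:10]=0x2a: andi/RI
  rd@[9:7]=0x7 ⇒ sp
  imm@[6:0]=0x37 ⇒ $55

$55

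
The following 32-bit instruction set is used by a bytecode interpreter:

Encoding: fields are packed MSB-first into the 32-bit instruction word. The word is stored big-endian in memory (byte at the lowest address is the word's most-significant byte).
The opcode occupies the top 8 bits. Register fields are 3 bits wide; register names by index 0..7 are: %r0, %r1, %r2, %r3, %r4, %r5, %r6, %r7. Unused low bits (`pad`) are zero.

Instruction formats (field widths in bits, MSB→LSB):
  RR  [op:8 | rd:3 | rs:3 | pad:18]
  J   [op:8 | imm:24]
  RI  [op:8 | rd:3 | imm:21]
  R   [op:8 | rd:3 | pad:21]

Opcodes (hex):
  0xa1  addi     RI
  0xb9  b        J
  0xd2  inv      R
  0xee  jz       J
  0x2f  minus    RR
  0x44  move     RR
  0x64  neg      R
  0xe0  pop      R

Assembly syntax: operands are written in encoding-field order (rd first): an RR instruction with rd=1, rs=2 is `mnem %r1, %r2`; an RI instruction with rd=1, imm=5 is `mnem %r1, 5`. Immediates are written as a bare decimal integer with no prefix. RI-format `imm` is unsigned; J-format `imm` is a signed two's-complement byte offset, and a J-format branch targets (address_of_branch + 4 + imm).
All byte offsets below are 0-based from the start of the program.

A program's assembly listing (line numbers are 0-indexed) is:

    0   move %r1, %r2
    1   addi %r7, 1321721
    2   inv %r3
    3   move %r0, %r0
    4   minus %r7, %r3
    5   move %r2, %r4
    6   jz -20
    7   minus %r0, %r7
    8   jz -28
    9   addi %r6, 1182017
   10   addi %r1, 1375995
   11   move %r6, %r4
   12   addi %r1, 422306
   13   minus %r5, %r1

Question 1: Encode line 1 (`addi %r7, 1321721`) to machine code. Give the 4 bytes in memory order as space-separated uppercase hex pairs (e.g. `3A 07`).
1. addi fields op=0xa1:8|rd=7:3|imm=1321721:21 → word a1f42af9h → a1 f4 2a f9

A1 F4 2A F9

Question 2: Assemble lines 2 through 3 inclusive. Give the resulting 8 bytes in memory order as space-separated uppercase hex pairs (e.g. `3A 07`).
D2 60 00 00 44 00 00 00

line 2 (inv): pack op=0xd2:8|rd=3:3|pad=0:21 = 0xd2600000; big→ d2 60 00 00
line 3 (move): pack op=0x44:8|rd=0:3|rs=0:3|pad=0:18 = 0x44000000; big→ 44 00 00 00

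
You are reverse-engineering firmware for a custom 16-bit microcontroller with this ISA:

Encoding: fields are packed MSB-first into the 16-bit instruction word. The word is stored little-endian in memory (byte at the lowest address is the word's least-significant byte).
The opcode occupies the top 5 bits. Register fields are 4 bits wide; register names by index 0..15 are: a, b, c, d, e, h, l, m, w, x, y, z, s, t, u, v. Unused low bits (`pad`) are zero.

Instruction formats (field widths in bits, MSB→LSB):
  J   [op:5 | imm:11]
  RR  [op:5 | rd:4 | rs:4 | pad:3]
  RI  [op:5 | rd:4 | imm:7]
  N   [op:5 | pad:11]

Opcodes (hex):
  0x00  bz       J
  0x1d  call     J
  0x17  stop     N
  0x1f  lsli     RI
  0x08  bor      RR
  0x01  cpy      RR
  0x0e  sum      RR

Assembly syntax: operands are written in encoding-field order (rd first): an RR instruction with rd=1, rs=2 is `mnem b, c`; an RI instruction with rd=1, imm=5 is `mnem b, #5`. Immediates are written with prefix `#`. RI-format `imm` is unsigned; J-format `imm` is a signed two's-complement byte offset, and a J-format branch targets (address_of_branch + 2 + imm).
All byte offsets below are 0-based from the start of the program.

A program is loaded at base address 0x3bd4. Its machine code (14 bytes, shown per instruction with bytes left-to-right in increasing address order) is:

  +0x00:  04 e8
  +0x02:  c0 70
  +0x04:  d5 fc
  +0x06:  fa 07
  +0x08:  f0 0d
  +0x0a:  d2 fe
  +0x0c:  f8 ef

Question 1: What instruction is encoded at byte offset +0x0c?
off 0x0c: read f8 ef as little → 0xeff8
  top 5b → 0x1d → call [J]
  imm@[10:0]=0x7f8 (s11→-8) ⇒ #-8

call #-8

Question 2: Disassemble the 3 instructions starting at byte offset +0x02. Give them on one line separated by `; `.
sum b, w; lsli x, #85; bz #-6

@+02  little-endian(c0 70) = 0x70c0
  op=0x70c0>>11=0xe ⇒ sum (RR)
  rd: (w>>7)&0xf=0x1 → b
  rs: (w>>3)&0xf=0x8 → w
@+04  little-endian(d5 fc) = 0xfcd5
  op=0xfcd5>>11=0x1f ⇒ lsli (RI)
  rd: (w>>7)&0xf=0x9 → x
  imm: (w>>0)&0x7f=0x55 → #85
@+06  little-endian(fa 07) = 0x07fa
  op=0x07fa>>11=0x0 ⇒ bz (J)
  imm: (w>>0)&0x7ff=0x7fa (s11→-6) → #-6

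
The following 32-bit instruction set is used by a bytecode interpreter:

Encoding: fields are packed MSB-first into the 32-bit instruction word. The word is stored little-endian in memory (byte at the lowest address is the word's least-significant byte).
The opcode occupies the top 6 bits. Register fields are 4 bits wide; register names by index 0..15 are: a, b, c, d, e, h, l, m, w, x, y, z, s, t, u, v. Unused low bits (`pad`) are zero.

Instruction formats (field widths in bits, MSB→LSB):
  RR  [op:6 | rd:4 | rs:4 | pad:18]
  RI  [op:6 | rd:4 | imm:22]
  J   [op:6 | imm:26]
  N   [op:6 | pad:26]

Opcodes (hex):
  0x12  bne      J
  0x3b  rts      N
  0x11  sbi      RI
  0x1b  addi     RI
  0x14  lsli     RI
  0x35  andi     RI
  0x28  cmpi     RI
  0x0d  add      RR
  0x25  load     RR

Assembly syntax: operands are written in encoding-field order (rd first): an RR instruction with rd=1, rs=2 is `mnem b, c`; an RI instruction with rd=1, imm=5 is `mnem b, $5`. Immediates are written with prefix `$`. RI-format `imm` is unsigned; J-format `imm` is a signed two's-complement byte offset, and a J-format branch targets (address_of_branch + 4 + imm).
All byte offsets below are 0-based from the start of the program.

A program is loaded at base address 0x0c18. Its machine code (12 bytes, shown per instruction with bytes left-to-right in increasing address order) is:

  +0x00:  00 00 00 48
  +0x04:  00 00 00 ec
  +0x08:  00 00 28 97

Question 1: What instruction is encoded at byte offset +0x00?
off 0x00: read 00 00 00 48 as little → 0x48000000
  top 6b → 0x12 → bne [J]
  imm: (w>>0)&0x3ffffff=0x0 → $0

bne $0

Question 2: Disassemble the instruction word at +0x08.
+0x08: 00 00 28 97 ⇒ word 0x97280000 (little)
  op=0x97280000>>26=0x25 ⇒ load (RR)
  rd@[25:22]=0xc ⇒ s
  rs@[21:18]=0xa ⇒ y

load s, y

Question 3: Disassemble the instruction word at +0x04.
@+04  little-endian(00 00 00 ec) = 0xec000000
  op=0xec000000>>26=0x3b ⇒ rts (N)

rts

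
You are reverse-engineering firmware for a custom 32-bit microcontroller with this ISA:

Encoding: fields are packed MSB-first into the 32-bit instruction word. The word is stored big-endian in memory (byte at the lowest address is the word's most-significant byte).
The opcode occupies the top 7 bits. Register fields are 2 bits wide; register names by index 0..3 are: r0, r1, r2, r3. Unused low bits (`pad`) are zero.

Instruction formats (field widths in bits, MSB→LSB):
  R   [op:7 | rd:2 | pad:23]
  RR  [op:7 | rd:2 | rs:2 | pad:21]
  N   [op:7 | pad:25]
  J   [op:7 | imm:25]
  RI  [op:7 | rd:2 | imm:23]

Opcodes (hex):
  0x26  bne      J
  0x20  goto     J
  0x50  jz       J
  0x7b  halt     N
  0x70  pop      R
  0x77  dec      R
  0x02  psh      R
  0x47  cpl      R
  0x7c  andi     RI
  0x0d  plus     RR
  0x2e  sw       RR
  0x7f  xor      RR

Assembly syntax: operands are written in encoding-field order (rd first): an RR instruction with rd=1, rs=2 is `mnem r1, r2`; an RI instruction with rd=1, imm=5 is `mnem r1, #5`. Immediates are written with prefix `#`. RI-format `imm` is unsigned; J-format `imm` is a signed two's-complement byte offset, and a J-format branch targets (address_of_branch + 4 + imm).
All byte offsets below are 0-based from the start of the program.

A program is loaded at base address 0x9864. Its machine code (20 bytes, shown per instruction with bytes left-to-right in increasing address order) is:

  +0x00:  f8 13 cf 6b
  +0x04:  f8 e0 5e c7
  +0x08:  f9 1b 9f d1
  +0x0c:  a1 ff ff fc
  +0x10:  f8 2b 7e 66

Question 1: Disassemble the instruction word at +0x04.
@+04  big-endian(f8 e0 5e c7) = 0xf8e05ec7
  op=0xf8e05ec7>>25=0x7c ⇒ andi (RI)
  rd: (w>>23)&0x3=0x1 → r1
  imm: (w>>0)&0x7fffff=0x605ec7 → #6315719

andi r1, #6315719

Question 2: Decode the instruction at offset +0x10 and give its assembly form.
@+10  big-endian(f8 2b 7e 66) = 0xf82b7e66
  op=0xf82b7e66>>25=0x7c ⇒ andi (RI)
  rd@[24:23]=0x0 ⇒ r0
  imm@[22:0]=0x2b7e66 ⇒ #2850406

andi r0, #2850406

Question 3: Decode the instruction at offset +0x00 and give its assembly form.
andi r0, #1298283

@+00  big-endian(f8 13 cf 6b) = 0xf813cf6b
  top 7b → 0x7c → andi [RI]
  rd: (w>>23)&0x3=0x0 → r0
  imm: (w>>0)&0x7fffff=0x13cf6b → #1298283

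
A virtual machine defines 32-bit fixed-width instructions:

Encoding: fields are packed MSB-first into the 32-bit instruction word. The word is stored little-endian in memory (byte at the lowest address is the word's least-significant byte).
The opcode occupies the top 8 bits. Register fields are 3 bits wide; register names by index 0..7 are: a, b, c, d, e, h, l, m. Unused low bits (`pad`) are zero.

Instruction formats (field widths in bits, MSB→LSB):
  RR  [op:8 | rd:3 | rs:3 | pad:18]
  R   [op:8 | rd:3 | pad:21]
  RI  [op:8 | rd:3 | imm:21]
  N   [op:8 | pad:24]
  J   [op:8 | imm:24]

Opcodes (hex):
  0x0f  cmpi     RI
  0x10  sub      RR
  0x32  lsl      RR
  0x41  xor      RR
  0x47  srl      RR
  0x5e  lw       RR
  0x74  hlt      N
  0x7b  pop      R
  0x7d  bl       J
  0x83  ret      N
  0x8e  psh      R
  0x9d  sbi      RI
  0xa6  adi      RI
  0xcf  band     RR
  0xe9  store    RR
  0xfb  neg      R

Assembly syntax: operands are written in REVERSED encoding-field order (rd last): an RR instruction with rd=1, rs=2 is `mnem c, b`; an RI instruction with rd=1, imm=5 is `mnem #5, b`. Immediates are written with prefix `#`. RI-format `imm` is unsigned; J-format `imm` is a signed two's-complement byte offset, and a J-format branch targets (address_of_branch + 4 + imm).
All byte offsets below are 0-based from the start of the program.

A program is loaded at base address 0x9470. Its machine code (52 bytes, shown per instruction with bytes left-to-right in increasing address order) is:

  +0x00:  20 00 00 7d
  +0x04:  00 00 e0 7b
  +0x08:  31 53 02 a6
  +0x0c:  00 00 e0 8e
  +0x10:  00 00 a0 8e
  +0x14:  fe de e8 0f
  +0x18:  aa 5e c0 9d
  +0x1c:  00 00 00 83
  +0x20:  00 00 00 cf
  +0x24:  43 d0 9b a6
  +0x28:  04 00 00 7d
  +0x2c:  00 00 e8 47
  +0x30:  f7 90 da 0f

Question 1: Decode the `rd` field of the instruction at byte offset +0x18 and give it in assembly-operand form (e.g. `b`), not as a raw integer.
+0x18: aa 5e c0 9d ⇒ word 0x9dc05eaa (little)
  opcode bits[31:24]=0x9d: sbi/RI
  rd: (w>>21)&0x7=0x6 → l
  imm: (w>>0)&0x1fffff=0x5eaa → #24234

l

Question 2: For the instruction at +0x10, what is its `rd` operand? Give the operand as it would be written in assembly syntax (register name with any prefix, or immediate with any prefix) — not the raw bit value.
h

+0x10: 00 00 a0 8e ⇒ word 0x8ea00000 (little)
  op=0x8ea00000>>24=0x8e ⇒ psh (R)
  [23:21] rd=5 = h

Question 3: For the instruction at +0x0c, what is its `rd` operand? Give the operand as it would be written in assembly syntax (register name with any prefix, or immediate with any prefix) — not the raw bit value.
m

[0c] 00 00 e0 8e → 0x8ee00000
  top 8b → 0x8e → psh [R]
  rd@[23:21]=0x7 ⇒ m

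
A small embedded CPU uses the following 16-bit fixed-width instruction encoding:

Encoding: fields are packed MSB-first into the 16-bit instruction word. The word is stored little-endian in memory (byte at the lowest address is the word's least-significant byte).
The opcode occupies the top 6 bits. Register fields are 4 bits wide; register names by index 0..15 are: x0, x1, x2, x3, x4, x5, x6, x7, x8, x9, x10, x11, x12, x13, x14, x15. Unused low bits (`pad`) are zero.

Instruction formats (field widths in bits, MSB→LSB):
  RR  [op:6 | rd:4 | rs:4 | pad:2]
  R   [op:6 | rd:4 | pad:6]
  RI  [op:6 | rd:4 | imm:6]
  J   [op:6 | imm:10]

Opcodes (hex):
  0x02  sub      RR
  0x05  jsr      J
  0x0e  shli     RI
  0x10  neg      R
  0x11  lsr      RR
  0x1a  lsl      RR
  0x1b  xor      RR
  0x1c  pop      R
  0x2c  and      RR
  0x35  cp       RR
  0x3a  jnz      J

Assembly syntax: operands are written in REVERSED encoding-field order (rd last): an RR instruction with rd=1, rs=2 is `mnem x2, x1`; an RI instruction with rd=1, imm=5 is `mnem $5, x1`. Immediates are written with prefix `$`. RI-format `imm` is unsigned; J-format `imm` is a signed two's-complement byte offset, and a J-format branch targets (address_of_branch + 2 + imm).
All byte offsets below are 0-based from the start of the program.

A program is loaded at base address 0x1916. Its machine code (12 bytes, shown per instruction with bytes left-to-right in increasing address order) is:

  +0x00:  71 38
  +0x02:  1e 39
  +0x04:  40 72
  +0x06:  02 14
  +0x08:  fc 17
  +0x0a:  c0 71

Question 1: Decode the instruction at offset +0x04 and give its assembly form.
off 0x04: read 40 72 as little → 0x7240
  opcode bits[15:10]=0x1c: pop/R
  rd@[9:6]=0x9 ⇒ x9

pop x9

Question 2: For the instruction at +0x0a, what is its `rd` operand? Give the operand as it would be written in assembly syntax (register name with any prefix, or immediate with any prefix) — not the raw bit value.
[0a] c0 71 → 0x71c0
  opcode bits[15:10]=0x1c: pop/R
  [9:6] rd=7 = x7

x7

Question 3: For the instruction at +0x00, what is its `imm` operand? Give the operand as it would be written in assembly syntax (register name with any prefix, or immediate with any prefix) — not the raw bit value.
off 0x00: read 71 38 as little → 0x3871
  op=0x3871>>10=0xe ⇒ shli (RI)
  rd@[9:6]=0x1 ⇒ x1
  imm@[5:0]=0x31 ⇒ $49

$49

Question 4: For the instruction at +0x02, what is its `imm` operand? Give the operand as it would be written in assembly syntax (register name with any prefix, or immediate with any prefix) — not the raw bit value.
$30

[02] 1e 39 → 0x391e
  opcode bits[15:10]=0xe: shli/RI
  rd: (w>>6)&0xf=0x4 → x4
  imm: (w>>0)&0x3f=0x1e → $30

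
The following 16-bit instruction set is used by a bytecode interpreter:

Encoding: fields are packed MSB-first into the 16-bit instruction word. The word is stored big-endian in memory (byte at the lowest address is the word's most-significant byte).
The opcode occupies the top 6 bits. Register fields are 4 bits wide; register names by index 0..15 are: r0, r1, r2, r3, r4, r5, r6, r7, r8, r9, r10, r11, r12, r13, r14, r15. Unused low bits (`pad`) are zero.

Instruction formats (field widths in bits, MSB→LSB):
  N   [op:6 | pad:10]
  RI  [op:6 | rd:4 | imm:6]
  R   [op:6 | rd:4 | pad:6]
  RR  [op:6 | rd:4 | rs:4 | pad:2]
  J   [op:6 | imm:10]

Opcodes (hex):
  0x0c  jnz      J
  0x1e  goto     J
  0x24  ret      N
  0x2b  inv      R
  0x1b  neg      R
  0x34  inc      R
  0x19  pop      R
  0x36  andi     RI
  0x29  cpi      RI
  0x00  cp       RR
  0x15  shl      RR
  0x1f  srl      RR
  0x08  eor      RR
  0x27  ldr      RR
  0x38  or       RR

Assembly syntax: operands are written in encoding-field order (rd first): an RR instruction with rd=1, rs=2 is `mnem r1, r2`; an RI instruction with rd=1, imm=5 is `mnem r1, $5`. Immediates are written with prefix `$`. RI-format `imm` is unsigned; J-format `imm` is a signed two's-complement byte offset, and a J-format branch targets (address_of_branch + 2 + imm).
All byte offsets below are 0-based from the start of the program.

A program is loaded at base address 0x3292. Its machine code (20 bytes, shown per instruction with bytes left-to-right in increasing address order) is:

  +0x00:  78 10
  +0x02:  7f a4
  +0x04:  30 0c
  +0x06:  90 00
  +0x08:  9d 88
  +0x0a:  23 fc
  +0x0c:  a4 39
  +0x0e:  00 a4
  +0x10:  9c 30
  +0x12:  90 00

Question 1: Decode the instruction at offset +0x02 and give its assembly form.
srl r14, r9

off 0x02: read 7f a4 as big → 0x7fa4
  top 6b → 0x1f → srl [RR]
  [9:6] rd=14 = r14
  [5:2] rs=9 = r9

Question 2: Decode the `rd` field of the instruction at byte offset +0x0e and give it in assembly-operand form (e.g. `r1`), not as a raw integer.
+0x0e: 00 a4 ⇒ word 0x00a4 (big)
  opcode bits[15:10]=0x0: cp/RR
  rd: (w>>6)&0xf=0x2 → r2
  rs: (w>>2)&0xf=0x9 → r9

r2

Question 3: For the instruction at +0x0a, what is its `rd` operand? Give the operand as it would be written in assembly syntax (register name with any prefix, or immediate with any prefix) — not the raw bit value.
r15

@+0a  big-endian(23 fc) = 0x23fc
  opcode bits[15:10]=0x8: eor/RR
  rd@[9:6]=0xf ⇒ r15
  rs@[5:2]=0xf ⇒ r15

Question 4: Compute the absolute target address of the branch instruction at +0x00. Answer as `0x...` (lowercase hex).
+0x00: 78 10 ⇒ word 0x7810 (big)
  opcode bits[15:10]=0x1e: goto/J
  imm: (w>>0)&0x3ff=0x10 → $16
  target = base 0x3292 + off 0x00 + 2 + imm 16 = 0x32a4

0x32a4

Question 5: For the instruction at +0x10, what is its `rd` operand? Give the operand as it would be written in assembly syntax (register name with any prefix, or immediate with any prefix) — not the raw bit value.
r0

off 0x10: read 9c 30 as big → 0x9c30
  top 6b → 0x27 → ldr [RR]
  rd: (w>>6)&0xf=0x0 → r0
  rs: (w>>2)&0xf=0xc → r12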